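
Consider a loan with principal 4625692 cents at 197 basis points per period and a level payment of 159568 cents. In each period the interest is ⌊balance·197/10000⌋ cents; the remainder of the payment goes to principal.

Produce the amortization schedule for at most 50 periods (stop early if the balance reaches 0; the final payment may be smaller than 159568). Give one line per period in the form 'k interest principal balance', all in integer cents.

1. interest=⌊4625692·197/10000⌋=91126; principal=159568-91126=68442; balance=4625692-68442=4557250
2. interest=⌊4557250·197/10000⌋=89777; principal=159568-89777=69791; balance=4557250-69791=4487459
3. interest=⌊4487459·197/10000⌋=88402; principal=159568-88402=71166; balance=4487459-71166=4416293
4. interest=⌊4416293·197/10000⌋=87000; principal=159568-87000=72568; balance=4416293-72568=4343725
5. interest=⌊4343725·197/10000⌋=85571; principal=159568-85571=73997; balance=4343725-73997=4269728
6. interest=⌊4269728·197/10000⌋=84113; principal=159568-84113=75455; balance=4269728-75455=4194273
7. interest=⌊4194273·197/10000⌋=82627; principal=159568-82627=76941; balance=4194273-76941=4117332
8. interest=⌊4117332·197/10000⌋=81111; principal=159568-81111=78457; balance=4117332-78457=4038875
9. interest=⌊4038875·197/10000⌋=79565; principal=159568-79565=80003; balance=4038875-80003=3958872
10. interest=⌊3958872·197/10000⌋=77989; principal=159568-77989=81579; balance=3958872-81579=3877293
11. interest=⌊3877293·197/10000⌋=76382; principal=159568-76382=83186; balance=3877293-83186=3794107
12. interest=⌊3794107·197/10000⌋=74743; principal=159568-74743=84825; balance=3794107-84825=3709282
13. interest=⌊3709282·197/10000⌋=73072; principal=159568-73072=86496; balance=3709282-86496=3622786
14. interest=⌊3622786·197/10000⌋=71368; principal=159568-71368=88200; balance=3622786-88200=3534586
15. interest=⌊3534586·197/10000⌋=69631; principal=159568-69631=89937; balance=3534586-89937=3444649
16. interest=⌊3444649·197/10000⌋=67859; principal=159568-67859=91709; balance=3444649-91709=3352940
17. interest=⌊3352940·197/10000⌋=66052; principal=159568-66052=93516; balance=3352940-93516=3259424
18. interest=⌊3259424·197/10000⌋=64210; principal=159568-64210=95358; balance=3259424-95358=3164066
19. interest=⌊3164066·197/10000⌋=62332; principal=159568-62332=97236; balance=3164066-97236=3066830
20. interest=⌊3066830·197/10000⌋=60416; principal=159568-60416=99152; balance=3066830-99152=2967678
21. interest=⌊2967678·197/10000⌋=58463; principal=159568-58463=101105; balance=2967678-101105=2866573
22. interest=⌊2866573·197/10000⌋=56471; principal=159568-56471=103097; balance=2866573-103097=2763476
23. interest=⌊2763476·197/10000⌋=54440; principal=159568-54440=105128; balance=2763476-105128=2658348
24. interest=⌊2658348·197/10000⌋=52369; principal=159568-52369=107199; balance=2658348-107199=2551149
25. interest=⌊2551149·197/10000⌋=50257; principal=159568-50257=109311; balance=2551149-109311=2441838
26. interest=⌊2441838·197/10000⌋=48104; principal=159568-48104=111464; balance=2441838-111464=2330374
27. interest=⌊2330374·197/10000⌋=45908; principal=159568-45908=113660; balance=2330374-113660=2216714
28. interest=⌊2216714·197/10000⌋=43669; principal=159568-43669=115899; balance=2216714-115899=2100815
29. interest=⌊2100815·197/10000⌋=41386; principal=159568-41386=118182; balance=2100815-118182=1982633
30. interest=⌊1982633·197/10000⌋=39057; principal=159568-39057=120511; balance=1982633-120511=1862122
31. interest=⌊1862122·197/10000⌋=36683; principal=159568-36683=122885; balance=1862122-122885=1739237
32. interest=⌊1739237·197/10000⌋=34262; principal=159568-34262=125306; balance=1739237-125306=1613931
33. interest=⌊1613931·197/10000⌋=31794; principal=159568-31794=127774; balance=1613931-127774=1486157
34. interest=⌊1486157·197/10000⌋=29277; principal=159568-29277=130291; balance=1486157-130291=1355866
35. interest=⌊1355866·197/10000⌋=26710; principal=159568-26710=132858; balance=1355866-132858=1223008
36. interest=⌊1223008·197/10000⌋=24093; principal=159568-24093=135475; balance=1223008-135475=1087533
37. interest=⌊1087533·197/10000⌋=21424; principal=159568-21424=138144; balance=1087533-138144=949389
38. interest=⌊949389·197/10000⌋=18702; principal=159568-18702=140866; balance=949389-140866=808523
39. interest=⌊808523·197/10000⌋=15927; principal=159568-15927=143641; balance=808523-143641=664882
40. interest=⌊664882·197/10000⌋=13098; principal=159568-13098=146470; balance=664882-146470=518412
41. interest=⌊518412·197/10000⌋=10212; principal=159568-10212=149356; balance=518412-149356=369056
42. interest=⌊369056·197/10000⌋=7270; principal=159568-7270=152298; balance=369056-152298=216758
43. interest=⌊216758·197/10000⌋=4270; principal=159568-4270=155298; balance=216758-155298=61460
44. interest=⌊61460·197/10000⌋=1210; principal=min(159568-1210,61460)=61460; balance=61460-61460=0

1 91126 68442 4557250
2 89777 69791 4487459
3 88402 71166 4416293
4 87000 72568 4343725
5 85571 73997 4269728
6 84113 75455 4194273
7 82627 76941 4117332
8 81111 78457 4038875
9 79565 80003 3958872
10 77989 81579 3877293
11 76382 83186 3794107
12 74743 84825 3709282
13 73072 86496 3622786
14 71368 88200 3534586
15 69631 89937 3444649
16 67859 91709 3352940
17 66052 93516 3259424
18 64210 95358 3164066
19 62332 97236 3066830
20 60416 99152 2967678
21 58463 101105 2866573
22 56471 103097 2763476
23 54440 105128 2658348
24 52369 107199 2551149
25 50257 109311 2441838
26 48104 111464 2330374
27 45908 113660 2216714
28 43669 115899 2100815
29 41386 118182 1982633
30 39057 120511 1862122
31 36683 122885 1739237
32 34262 125306 1613931
33 31794 127774 1486157
34 29277 130291 1355866
35 26710 132858 1223008
36 24093 135475 1087533
37 21424 138144 949389
38 18702 140866 808523
39 15927 143641 664882
40 13098 146470 518412
41 10212 149356 369056
42 7270 152298 216758
43 4270 155298 61460
44 1210 61460 0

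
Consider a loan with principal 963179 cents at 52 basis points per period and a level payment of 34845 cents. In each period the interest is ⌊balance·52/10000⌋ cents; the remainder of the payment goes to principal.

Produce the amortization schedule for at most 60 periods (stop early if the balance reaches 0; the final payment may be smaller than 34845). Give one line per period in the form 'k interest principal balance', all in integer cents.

1 5008 29837 933342
2 4853 29992 903350
3 4697 30148 873202
4 4540 30305 842897
5 4383 30462 812435
6 4224 30621 781814
7 4065 30780 751034
8 3905 30940 720094
9 3744 31101 688993
10 3582 31263 657730
11 3420 31425 626305
12 3256 31589 594716
13 3092 31753 562963
14 2927 31918 531045
15 2761 32084 498961
16 2594 32251 466710
17 2426 32419 434291
18 2258 32587 401704
19 2088 32757 368947
20 1918 32927 336020
21 1747 33098 302922
22 1575 33270 269652
23 1402 33443 236209
24 1228 33617 202592
25 1053 33792 168800
26 877 33968 134832
27 701 34144 100688
28 523 34322 66366
29 345 34500 31866
30 165 31866 0

1. interest=⌊963179·52/10000⌋=5008; principal=34845-5008=29837; balance=963179-29837=933342
2. interest=⌊933342·52/10000⌋=4853; principal=34845-4853=29992; balance=933342-29992=903350
3. interest=⌊903350·52/10000⌋=4697; principal=34845-4697=30148; balance=903350-30148=873202
4. interest=⌊873202·52/10000⌋=4540; principal=34845-4540=30305; balance=873202-30305=842897
5. interest=⌊842897·52/10000⌋=4383; principal=34845-4383=30462; balance=842897-30462=812435
6. interest=⌊812435·52/10000⌋=4224; principal=34845-4224=30621; balance=812435-30621=781814
7. interest=⌊781814·52/10000⌋=4065; principal=34845-4065=30780; balance=781814-30780=751034
8. interest=⌊751034·52/10000⌋=3905; principal=34845-3905=30940; balance=751034-30940=720094
9. interest=⌊720094·52/10000⌋=3744; principal=34845-3744=31101; balance=720094-31101=688993
10. interest=⌊688993·52/10000⌋=3582; principal=34845-3582=31263; balance=688993-31263=657730
11. interest=⌊657730·52/10000⌋=3420; principal=34845-3420=31425; balance=657730-31425=626305
12. interest=⌊626305·52/10000⌋=3256; principal=34845-3256=31589; balance=626305-31589=594716
13. interest=⌊594716·52/10000⌋=3092; principal=34845-3092=31753; balance=594716-31753=562963
14. interest=⌊562963·52/10000⌋=2927; principal=34845-2927=31918; balance=562963-31918=531045
15. interest=⌊531045·52/10000⌋=2761; principal=34845-2761=32084; balance=531045-32084=498961
16. interest=⌊498961·52/10000⌋=2594; principal=34845-2594=32251; balance=498961-32251=466710
17. interest=⌊466710·52/10000⌋=2426; principal=34845-2426=32419; balance=466710-32419=434291
18. interest=⌊434291·52/10000⌋=2258; principal=34845-2258=32587; balance=434291-32587=401704
19. interest=⌊401704·52/10000⌋=2088; principal=34845-2088=32757; balance=401704-32757=368947
20. interest=⌊368947·52/10000⌋=1918; principal=34845-1918=32927; balance=368947-32927=336020
21. interest=⌊336020·52/10000⌋=1747; principal=34845-1747=33098; balance=336020-33098=302922
22. interest=⌊302922·52/10000⌋=1575; principal=34845-1575=33270; balance=302922-33270=269652
23. interest=⌊269652·52/10000⌋=1402; principal=34845-1402=33443; balance=269652-33443=236209
24. interest=⌊236209·52/10000⌋=1228; principal=34845-1228=33617; balance=236209-33617=202592
25. interest=⌊202592·52/10000⌋=1053; principal=34845-1053=33792; balance=202592-33792=168800
26. interest=⌊168800·52/10000⌋=877; principal=34845-877=33968; balance=168800-33968=134832
27. interest=⌊134832·52/10000⌋=701; principal=34845-701=34144; balance=134832-34144=100688
28. interest=⌊100688·52/10000⌋=523; principal=34845-523=34322; balance=100688-34322=66366
29. interest=⌊66366·52/10000⌋=345; principal=34845-345=34500; balance=66366-34500=31866
30. interest=⌊31866·52/10000⌋=165; principal=min(34845-165,31866)=31866; balance=31866-31866=0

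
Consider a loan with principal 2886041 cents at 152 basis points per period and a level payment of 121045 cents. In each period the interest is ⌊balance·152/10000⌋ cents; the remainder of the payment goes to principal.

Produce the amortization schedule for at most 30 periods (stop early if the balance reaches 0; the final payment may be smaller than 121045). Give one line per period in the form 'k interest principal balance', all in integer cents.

1. interest=⌊2886041·152/10000⌋=43867; principal=121045-43867=77178; balance=2886041-77178=2808863
2. interest=⌊2808863·152/10000⌋=42694; principal=121045-42694=78351; balance=2808863-78351=2730512
3. interest=⌊2730512·152/10000⌋=41503; principal=121045-41503=79542; balance=2730512-79542=2650970
4. interest=⌊2650970·152/10000⌋=40294; principal=121045-40294=80751; balance=2650970-80751=2570219
5. interest=⌊2570219·152/10000⌋=39067; principal=121045-39067=81978; balance=2570219-81978=2488241
6. interest=⌊2488241·152/10000⌋=37821; principal=121045-37821=83224; balance=2488241-83224=2405017
7. interest=⌊2405017·152/10000⌋=36556; principal=121045-36556=84489; balance=2405017-84489=2320528
8. interest=⌊2320528·152/10000⌋=35272; principal=121045-35272=85773; balance=2320528-85773=2234755
9. interest=⌊2234755·152/10000⌋=33968; principal=121045-33968=87077; balance=2234755-87077=2147678
10. interest=⌊2147678·152/10000⌋=32644; principal=121045-32644=88401; balance=2147678-88401=2059277
11. interest=⌊2059277·152/10000⌋=31301; principal=121045-31301=89744; balance=2059277-89744=1969533
12. interest=⌊1969533·152/10000⌋=29936; principal=121045-29936=91109; balance=1969533-91109=1878424
13. interest=⌊1878424·152/10000⌋=28552; principal=121045-28552=92493; balance=1878424-92493=1785931
14. interest=⌊1785931·152/10000⌋=27146; principal=121045-27146=93899; balance=1785931-93899=1692032
15. interest=⌊1692032·152/10000⌋=25718; principal=121045-25718=95327; balance=1692032-95327=1596705
16. interest=⌊1596705·152/10000⌋=24269; principal=121045-24269=96776; balance=1596705-96776=1499929
17. interest=⌊1499929·152/10000⌋=22798; principal=121045-22798=98247; balance=1499929-98247=1401682
18. interest=⌊1401682·152/10000⌋=21305; principal=121045-21305=99740; balance=1401682-99740=1301942
19. interest=⌊1301942·152/10000⌋=19789; principal=121045-19789=101256; balance=1301942-101256=1200686
20. interest=⌊1200686·152/10000⌋=18250; principal=121045-18250=102795; balance=1200686-102795=1097891
21. interest=⌊1097891·152/10000⌋=16687; principal=121045-16687=104358; balance=1097891-104358=993533
22. interest=⌊993533·152/10000⌋=15101; principal=121045-15101=105944; balance=993533-105944=887589
23. interest=⌊887589·152/10000⌋=13491; principal=121045-13491=107554; balance=887589-107554=780035
24. interest=⌊780035·152/10000⌋=11856; principal=121045-11856=109189; balance=780035-109189=670846
25. interest=⌊670846·152/10000⌋=10196; principal=121045-10196=110849; balance=670846-110849=559997
26. interest=⌊559997·152/10000⌋=8511; principal=121045-8511=112534; balance=559997-112534=447463
27. interest=⌊447463·152/10000⌋=6801; principal=121045-6801=114244; balance=447463-114244=333219
28. interest=⌊333219·152/10000⌋=5064; principal=121045-5064=115981; balance=333219-115981=217238
29. interest=⌊217238·152/10000⌋=3302; principal=121045-3302=117743; balance=217238-117743=99495
30. interest=⌊99495·152/10000⌋=1512; principal=min(121045-1512,99495)=99495; balance=99495-99495=0

1 43867 77178 2808863
2 42694 78351 2730512
3 41503 79542 2650970
4 40294 80751 2570219
5 39067 81978 2488241
6 37821 83224 2405017
7 36556 84489 2320528
8 35272 85773 2234755
9 33968 87077 2147678
10 32644 88401 2059277
11 31301 89744 1969533
12 29936 91109 1878424
13 28552 92493 1785931
14 27146 93899 1692032
15 25718 95327 1596705
16 24269 96776 1499929
17 22798 98247 1401682
18 21305 99740 1301942
19 19789 101256 1200686
20 18250 102795 1097891
21 16687 104358 993533
22 15101 105944 887589
23 13491 107554 780035
24 11856 109189 670846
25 10196 110849 559997
26 8511 112534 447463
27 6801 114244 333219
28 5064 115981 217238
29 3302 117743 99495
30 1512 99495 0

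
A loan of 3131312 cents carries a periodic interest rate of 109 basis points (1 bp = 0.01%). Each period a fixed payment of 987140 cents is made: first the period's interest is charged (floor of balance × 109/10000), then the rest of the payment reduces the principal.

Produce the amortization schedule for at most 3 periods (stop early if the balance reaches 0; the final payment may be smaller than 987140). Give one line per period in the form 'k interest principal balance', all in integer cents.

1 34131 953009 2178303
2 23743 963397 1214906
3 13242 973898 241008

1. interest=⌊3131312·109/10000⌋=34131; principal=987140-34131=953009; balance=3131312-953009=2178303
2. interest=⌊2178303·109/10000⌋=23743; principal=987140-23743=963397; balance=2178303-963397=1214906
3. interest=⌊1214906·109/10000⌋=13242; principal=987140-13242=973898; balance=1214906-973898=241008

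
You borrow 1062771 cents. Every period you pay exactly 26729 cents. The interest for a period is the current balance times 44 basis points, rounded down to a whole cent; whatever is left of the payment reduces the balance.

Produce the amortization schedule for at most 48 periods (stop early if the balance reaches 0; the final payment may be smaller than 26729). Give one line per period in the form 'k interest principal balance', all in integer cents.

1. interest=⌊1062771·44/10000⌋=4676; principal=26729-4676=22053; balance=1062771-22053=1040718
2. interest=⌊1040718·44/10000⌋=4579; principal=26729-4579=22150; balance=1040718-22150=1018568
3. interest=⌊1018568·44/10000⌋=4481; principal=26729-4481=22248; balance=1018568-22248=996320
4. interest=⌊996320·44/10000⌋=4383; principal=26729-4383=22346; balance=996320-22346=973974
5. interest=⌊973974·44/10000⌋=4285; principal=26729-4285=22444; balance=973974-22444=951530
6. interest=⌊951530·44/10000⌋=4186; principal=26729-4186=22543; balance=951530-22543=928987
7. interest=⌊928987·44/10000⌋=4087; principal=26729-4087=22642; balance=928987-22642=906345
8. interest=⌊906345·44/10000⌋=3987; principal=26729-3987=22742; balance=906345-22742=883603
9. interest=⌊883603·44/10000⌋=3887; principal=26729-3887=22842; balance=883603-22842=860761
10. interest=⌊860761·44/10000⌋=3787; principal=26729-3787=22942; balance=860761-22942=837819
11. interest=⌊837819·44/10000⌋=3686; principal=26729-3686=23043; balance=837819-23043=814776
12. interest=⌊814776·44/10000⌋=3585; principal=26729-3585=23144; balance=814776-23144=791632
13. interest=⌊791632·44/10000⌋=3483; principal=26729-3483=23246; balance=791632-23246=768386
14. interest=⌊768386·44/10000⌋=3380; principal=26729-3380=23349; balance=768386-23349=745037
15. interest=⌊745037·44/10000⌋=3278; principal=26729-3278=23451; balance=745037-23451=721586
16. interest=⌊721586·44/10000⌋=3174; principal=26729-3174=23555; balance=721586-23555=698031
17. interest=⌊698031·44/10000⌋=3071; principal=26729-3071=23658; balance=698031-23658=674373
18. interest=⌊674373·44/10000⌋=2967; principal=26729-2967=23762; balance=674373-23762=650611
19. interest=⌊650611·44/10000⌋=2862; principal=26729-2862=23867; balance=650611-23867=626744
20. interest=⌊626744·44/10000⌋=2757; principal=26729-2757=23972; balance=626744-23972=602772
21. interest=⌊602772·44/10000⌋=2652; principal=26729-2652=24077; balance=602772-24077=578695
22. interest=⌊578695·44/10000⌋=2546; principal=26729-2546=24183; balance=578695-24183=554512
23. interest=⌊554512·44/10000⌋=2439; principal=26729-2439=24290; balance=554512-24290=530222
24. interest=⌊530222·44/10000⌋=2332; principal=26729-2332=24397; balance=530222-24397=505825
25. interest=⌊505825·44/10000⌋=2225; principal=26729-2225=24504; balance=505825-24504=481321
26. interest=⌊481321·44/10000⌋=2117; principal=26729-2117=24612; balance=481321-24612=456709
27. interest=⌊456709·44/10000⌋=2009; principal=26729-2009=24720; balance=456709-24720=431989
28. interest=⌊431989·44/10000⌋=1900; principal=26729-1900=24829; balance=431989-24829=407160
29. interest=⌊407160·44/10000⌋=1791; principal=26729-1791=24938; balance=407160-24938=382222
30. interest=⌊382222·44/10000⌋=1681; principal=26729-1681=25048; balance=382222-25048=357174
31. interest=⌊357174·44/10000⌋=1571; principal=26729-1571=25158; balance=357174-25158=332016
32. interest=⌊332016·44/10000⌋=1460; principal=26729-1460=25269; balance=332016-25269=306747
33. interest=⌊306747·44/10000⌋=1349; principal=26729-1349=25380; balance=306747-25380=281367
34. interest=⌊281367·44/10000⌋=1238; principal=26729-1238=25491; balance=281367-25491=255876
35. interest=⌊255876·44/10000⌋=1125; principal=26729-1125=25604; balance=255876-25604=230272
36. interest=⌊230272·44/10000⌋=1013; principal=26729-1013=25716; balance=230272-25716=204556
37. interest=⌊204556·44/10000⌋=900; principal=26729-900=25829; balance=204556-25829=178727
38. interest=⌊178727·44/10000⌋=786; principal=26729-786=25943; balance=178727-25943=152784
39. interest=⌊152784·44/10000⌋=672; principal=26729-672=26057; balance=152784-26057=126727
40. interest=⌊126727·44/10000⌋=557; principal=26729-557=26172; balance=126727-26172=100555
41. interest=⌊100555·44/10000⌋=442; principal=26729-442=26287; balance=100555-26287=74268
42. interest=⌊74268·44/10000⌋=326; principal=26729-326=26403; balance=74268-26403=47865
43. interest=⌊47865·44/10000⌋=210; principal=26729-210=26519; balance=47865-26519=21346
44. interest=⌊21346·44/10000⌋=93; principal=min(26729-93,21346)=21346; balance=21346-21346=0

1 4676 22053 1040718
2 4579 22150 1018568
3 4481 22248 996320
4 4383 22346 973974
5 4285 22444 951530
6 4186 22543 928987
7 4087 22642 906345
8 3987 22742 883603
9 3887 22842 860761
10 3787 22942 837819
11 3686 23043 814776
12 3585 23144 791632
13 3483 23246 768386
14 3380 23349 745037
15 3278 23451 721586
16 3174 23555 698031
17 3071 23658 674373
18 2967 23762 650611
19 2862 23867 626744
20 2757 23972 602772
21 2652 24077 578695
22 2546 24183 554512
23 2439 24290 530222
24 2332 24397 505825
25 2225 24504 481321
26 2117 24612 456709
27 2009 24720 431989
28 1900 24829 407160
29 1791 24938 382222
30 1681 25048 357174
31 1571 25158 332016
32 1460 25269 306747
33 1349 25380 281367
34 1238 25491 255876
35 1125 25604 230272
36 1013 25716 204556
37 900 25829 178727
38 786 25943 152784
39 672 26057 126727
40 557 26172 100555
41 442 26287 74268
42 326 26403 47865
43 210 26519 21346
44 93 21346 0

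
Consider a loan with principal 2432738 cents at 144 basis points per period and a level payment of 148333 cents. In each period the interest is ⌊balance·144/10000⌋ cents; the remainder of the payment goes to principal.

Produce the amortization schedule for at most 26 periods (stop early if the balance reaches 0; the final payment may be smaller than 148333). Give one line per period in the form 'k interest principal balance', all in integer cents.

1. interest=⌊2432738·144/10000⌋=35031; principal=148333-35031=113302; balance=2432738-113302=2319436
2. interest=⌊2319436·144/10000⌋=33399; principal=148333-33399=114934; balance=2319436-114934=2204502
3. interest=⌊2204502·144/10000⌋=31744; principal=148333-31744=116589; balance=2204502-116589=2087913
4. interest=⌊2087913·144/10000⌋=30065; principal=148333-30065=118268; balance=2087913-118268=1969645
5. interest=⌊1969645·144/10000⌋=28362; principal=148333-28362=119971; balance=1969645-119971=1849674
6. interest=⌊1849674·144/10000⌋=26635; principal=148333-26635=121698; balance=1849674-121698=1727976
7. interest=⌊1727976·144/10000⌋=24882; principal=148333-24882=123451; balance=1727976-123451=1604525
8. interest=⌊1604525·144/10000⌋=23105; principal=148333-23105=125228; balance=1604525-125228=1479297
9. interest=⌊1479297·144/10000⌋=21301; principal=148333-21301=127032; balance=1479297-127032=1352265
10. interest=⌊1352265·144/10000⌋=19472; principal=148333-19472=128861; balance=1352265-128861=1223404
11. interest=⌊1223404·144/10000⌋=17617; principal=148333-17617=130716; balance=1223404-130716=1092688
12. interest=⌊1092688·144/10000⌋=15734; principal=148333-15734=132599; balance=1092688-132599=960089
13. interest=⌊960089·144/10000⌋=13825; principal=148333-13825=134508; balance=960089-134508=825581
14. interest=⌊825581·144/10000⌋=11888; principal=148333-11888=136445; balance=825581-136445=689136
15. interest=⌊689136·144/10000⌋=9923; principal=148333-9923=138410; balance=689136-138410=550726
16. interest=⌊550726·144/10000⌋=7930; principal=148333-7930=140403; balance=550726-140403=410323
17. interest=⌊410323·144/10000⌋=5908; principal=148333-5908=142425; balance=410323-142425=267898
18. interest=⌊267898·144/10000⌋=3857; principal=148333-3857=144476; balance=267898-144476=123422
19. interest=⌊123422·144/10000⌋=1777; principal=min(148333-1777,123422)=123422; balance=123422-123422=0

1 35031 113302 2319436
2 33399 114934 2204502
3 31744 116589 2087913
4 30065 118268 1969645
5 28362 119971 1849674
6 26635 121698 1727976
7 24882 123451 1604525
8 23105 125228 1479297
9 21301 127032 1352265
10 19472 128861 1223404
11 17617 130716 1092688
12 15734 132599 960089
13 13825 134508 825581
14 11888 136445 689136
15 9923 138410 550726
16 7930 140403 410323
17 5908 142425 267898
18 3857 144476 123422
19 1777 123422 0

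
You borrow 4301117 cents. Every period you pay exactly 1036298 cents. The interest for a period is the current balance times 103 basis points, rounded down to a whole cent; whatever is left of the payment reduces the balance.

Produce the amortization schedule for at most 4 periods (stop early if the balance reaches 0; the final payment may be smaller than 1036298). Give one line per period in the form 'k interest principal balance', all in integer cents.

1 44301 991997 3309120
2 34083 1002215 2306905
3 23761 1012537 1294368
4 13331 1022967 271401

1. interest=⌊4301117·103/10000⌋=44301; principal=1036298-44301=991997; balance=4301117-991997=3309120
2. interest=⌊3309120·103/10000⌋=34083; principal=1036298-34083=1002215; balance=3309120-1002215=2306905
3. interest=⌊2306905·103/10000⌋=23761; principal=1036298-23761=1012537; balance=2306905-1012537=1294368
4. interest=⌊1294368·103/10000⌋=13331; principal=1036298-13331=1022967; balance=1294368-1022967=271401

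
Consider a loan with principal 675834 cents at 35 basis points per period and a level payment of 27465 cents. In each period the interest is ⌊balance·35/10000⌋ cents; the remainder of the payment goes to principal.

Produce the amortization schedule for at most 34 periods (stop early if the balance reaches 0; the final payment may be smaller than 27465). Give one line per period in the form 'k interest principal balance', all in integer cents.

1 2365 25100 650734
2 2277 25188 625546
3 2189 25276 600270
4 2100 25365 574905
5 2012 25453 549452
6 1923 25542 523910
7 1833 25632 498278
8 1743 25722 472556
9 1653 25812 446744
10 1563 25902 420842
11 1472 25993 394849
12 1381 26084 368765
13 1290 26175 342590
14 1199 26266 316324
15 1107 26358 289966
16 1014 26451 263515
17 922 26543 236972
18 829 26636 210336
19 736 26729 183607
20 642 26823 156784
21 548 26917 129867
22 454 27011 102856
23 359 27106 75750
24 265 27200 48550
25 169 27296 21254
26 74 21254 0

1. interest=⌊675834·35/10000⌋=2365; principal=27465-2365=25100; balance=675834-25100=650734
2. interest=⌊650734·35/10000⌋=2277; principal=27465-2277=25188; balance=650734-25188=625546
3. interest=⌊625546·35/10000⌋=2189; principal=27465-2189=25276; balance=625546-25276=600270
4. interest=⌊600270·35/10000⌋=2100; principal=27465-2100=25365; balance=600270-25365=574905
5. interest=⌊574905·35/10000⌋=2012; principal=27465-2012=25453; balance=574905-25453=549452
6. interest=⌊549452·35/10000⌋=1923; principal=27465-1923=25542; balance=549452-25542=523910
7. interest=⌊523910·35/10000⌋=1833; principal=27465-1833=25632; balance=523910-25632=498278
8. interest=⌊498278·35/10000⌋=1743; principal=27465-1743=25722; balance=498278-25722=472556
9. interest=⌊472556·35/10000⌋=1653; principal=27465-1653=25812; balance=472556-25812=446744
10. interest=⌊446744·35/10000⌋=1563; principal=27465-1563=25902; balance=446744-25902=420842
11. interest=⌊420842·35/10000⌋=1472; principal=27465-1472=25993; balance=420842-25993=394849
12. interest=⌊394849·35/10000⌋=1381; principal=27465-1381=26084; balance=394849-26084=368765
13. interest=⌊368765·35/10000⌋=1290; principal=27465-1290=26175; balance=368765-26175=342590
14. interest=⌊342590·35/10000⌋=1199; principal=27465-1199=26266; balance=342590-26266=316324
15. interest=⌊316324·35/10000⌋=1107; principal=27465-1107=26358; balance=316324-26358=289966
16. interest=⌊289966·35/10000⌋=1014; principal=27465-1014=26451; balance=289966-26451=263515
17. interest=⌊263515·35/10000⌋=922; principal=27465-922=26543; balance=263515-26543=236972
18. interest=⌊236972·35/10000⌋=829; principal=27465-829=26636; balance=236972-26636=210336
19. interest=⌊210336·35/10000⌋=736; principal=27465-736=26729; balance=210336-26729=183607
20. interest=⌊183607·35/10000⌋=642; principal=27465-642=26823; balance=183607-26823=156784
21. interest=⌊156784·35/10000⌋=548; principal=27465-548=26917; balance=156784-26917=129867
22. interest=⌊129867·35/10000⌋=454; principal=27465-454=27011; balance=129867-27011=102856
23. interest=⌊102856·35/10000⌋=359; principal=27465-359=27106; balance=102856-27106=75750
24. interest=⌊75750·35/10000⌋=265; principal=27465-265=27200; balance=75750-27200=48550
25. interest=⌊48550·35/10000⌋=169; principal=27465-169=27296; balance=48550-27296=21254
26. interest=⌊21254·35/10000⌋=74; principal=min(27465-74,21254)=21254; balance=21254-21254=0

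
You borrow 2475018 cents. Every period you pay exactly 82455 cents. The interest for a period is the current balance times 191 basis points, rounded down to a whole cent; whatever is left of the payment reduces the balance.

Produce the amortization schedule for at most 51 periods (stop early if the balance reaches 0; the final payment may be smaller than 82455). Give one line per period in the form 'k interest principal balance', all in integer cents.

1. interest=⌊2475018·191/10000⌋=47272; principal=82455-47272=35183; balance=2475018-35183=2439835
2. interest=⌊2439835·191/10000⌋=46600; principal=82455-46600=35855; balance=2439835-35855=2403980
3. interest=⌊2403980·191/10000⌋=45916; principal=82455-45916=36539; balance=2403980-36539=2367441
4. interest=⌊2367441·191/10000⌋=45218; principal=82455-45218=37237; balance=2367441-37237=2330204
5. interest=⌊2330204·191/10000⌋=44506; principal=82455-44506=37949; balance=2330204-37949=2292255
6. interest=⌊2292255·191/10000⌋=43782; principal=82455-43782=38673; balance=2292255-38673=2253582
7. interest=⌊2253582·191/10000⌋=43043; principal=82455-43043=39412; balance=2253582-39412=2214170
8. interest=⌊2214170·191/10000⌋=42290; principal=82455-42290=40165; balance=2214170-40165=2174005
9. interest=⌊2174005·191/10000⌋=41523; principal=82455-41523=40932; balance=2174005-40932=2133073
10. interest=⌊2133073·191/10000⌋=40741; principal=82455-40741=41714; balance=2133073-41714=2091359
11. interest=⌊2091359·191/10000⌋=39944; principal=82455-39944=42511; balance=2091359-42511=2048848
12. interest=⌊2048848·191/10000⌋=39132; principal=82455-39132=43323; balance=2048848-43323=2005525
13. interest=⌊2005525·191/10000⌋=38305; principal=82455-38305=44150; balance=2005525-44150=1961375
14. interest=⌊1961375·191/10000⌋=37462; principal=82455-37462=44993; balance=1961375-44993=1916382
15. interest=⌊1916382·191/10000⌋=36602; principal=82455-36602=45853; balance=1916382-45853=1870529
16. interest=⌊1870529·191/10000⌋=35727; principal=82455-35727=46728; balance=1870529-46728=1823801
17. interest=⌊1823801·191/10000⌋=34834; principal=82455-34834=47621; balance=1823801-47621=1776180
18. interest=⌊1776180·191/10000⌋=33925; principal=82455-33925=48530; balance=1776180-48530=1727650
19. interest=⌊1727650·191/10000⌋=32998; principal=82455-32998=49457; balance=1727650-49457=1678193
20. interest=⌊1678193·191/10000⌋=32053; principal=82455-32053=50402; balance=1678193-50402=1627791
21. interest=⌊1627791·191/10000⌋=31090; principal=82455-31090=51365; balance=1627791-51365=1576426
22. interest=⌊1576426·191/10000⌋=30109; principal=82455-30109=52346; balance=1576426-52346=1524080
23. interest=⌊1524080·191/10000⌋=29109; principal=82455-29109=53346; balance=1524080-53346=1470734
24. interest=⌊1470734·191/10000⌋=28091; principal=82455-28091=54364; balance=1470734-54364=1416370
25. interest=⌊1416370·191/10000⌋=27052; principal=82455-27052=55403; balance=1416370-55403=1360967
26. interest=⌊1360967·191/10000⌋=25994; principal=82455-25994=56461; balance=1360967-56461=1304506
27. interest=⌊1304506·191/10000⌋=24916; principal=82455-24916=57539; balance=1304506-57539=1246967
28. interest=⌊1246967·191/10000⌋=23817; principal=82455-23817=58638; balance=1246967-58638=1188329
29. interest=⌊1188329·191/10000⌋=22697; principal=82455-22697=59758; balance=1188329-59758=1128571
30. interest=⌊1128571·191/10000⌋=21555; principal=82455-21555=60900; balance=1128571-60900=1067671
31. interest=⌊1067671·191/10000⌋=20392; principal=82455-20392=62063; balance=1067671-62063=1005608
32. interest=⌊1005608·191/10000⌋=19207; principal=82455-19207=63248; balance=1005608-63248=942360
33. interest=⌊942360·191/10000⌋=17999; principal=82455-17999=64456; balance=942360-64456=877904
34. interest=⌊877904·191/10000⌋=16767; principal=82455-16767=65688; balance=877904-65688=812216
35. interest=⌊812216·191/10000⌋=15513; principal=82455-15513=66942; balance=812216-66942=745274
36. interest=⌊745274·191/10000⌋=14234; principal=82455-14234=68221; balance=745274-68221=677053
37. interest=⌊677053·191/10000⌋=12931; principal=82455-12931=69524; balance=677053-69524=607529
38. interest=⌊607529·191/10000⌋=11603; principal=82455-11603=70852; balance=607529-70852=536677
39. interest=⌊536677·191/10000⌋=10250; principal=82455-10250=72205; balance=536677-72205=464472
40. interest=⌊464472·191/10000⌋=8871; principal=82455-8871=73584; balance=464472-73584=390888
41. interest=⌊390888·191/10000⌋=7465; principal=82455-7465=74990; balance=390888-74990=315898
42. interest=⌊315898·191/10000⌋=6033; principal=82455-6033=76422; balance=315898-76422=239476
43. interest=⌊239476·191/10000⌋=4573; principal=82455-4573=77882; balance=239476-77882=161594
44. interest=⌊161594·191/10000⌋=3086; principal=82455-3086=79369; balance=161594-79369=82225
45. interest=⌊82225·191/10000⌋=1570; principal=82455-1570=80885; balance=82225-80885=1340
46. interest=⌊1340·191/10000⌋=25; principal=min(82455-25,1340)=1340; balance=1340-1340=0

1 47272 35183 2439835
2 46600 35855 2403980
3 45916 36539 2367441
4 45218 37237 2330204
5 44506 37949 2292255
6 43782 38673 2253582
7 43043 39412 2214170
8 42290 40165 2174005
9 41523 40932 2133073
10 40741 41714 2091359
11 39944 42511 2048848
12 39132 43323 2005525
13 38305 44150 1961375
14 37462 44993 1916382
15 36602 45853 1870529
16 35727 46728 1823801
17 34834 47621 1776180
18 33925 48530 1727650
19 32998 49457 1678193
20 32053 50402 1627791
21 31090 51365 1576426
22 30109 52346 1524080
23 29109 53346 1470734
24 28091 54364 1416370
25 27052 55403 1360967
26 25994 56461 1304506
27 24916 57539 1246967
28 23817 58638 1188329
29 22697 59758 1128571
30 21555 60900 1067671
31 20392 62063 1005608
32 19207 63248 942360
33 17999 64456 877904
34 16767 65688 812216
35 15513 66942 745274
36 14234 68221 677053
37 12931 69524 607529
38 11603 70852 536677
39 10250 72205 464472
40 8871 73584 390888
41 7465 74990 315898
42 6033 76422 239476
43 4573 77882 161594
44 3086 79369 82225
45 1570 80885 1340
46 25 1340 0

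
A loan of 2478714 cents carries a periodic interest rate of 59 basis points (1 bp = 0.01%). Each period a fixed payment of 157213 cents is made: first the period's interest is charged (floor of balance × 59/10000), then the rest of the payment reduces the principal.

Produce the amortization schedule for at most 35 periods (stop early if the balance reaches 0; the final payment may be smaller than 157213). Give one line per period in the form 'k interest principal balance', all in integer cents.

1. interest=⌊2478714·59/10000⌋=14624; principal=157213-14624=142589; balance=2478714-142589=2336125
2. interest=⌊2336125·59/10000⌋=13783; principal=157213-13783=143430; balance=2336125-143430=2192695
3. interest=⌊2192695·59/10000⌋=12936; principal=157213-12936=144277; balance=2192695-144277=2048418
4. interest=⌊2048418·59/10000⌋=12085; principal=157213-12085=145128; balance=2048418-145128=1903290
5. interest=⌊1903290·59/10000⌋=11229; principal=157213-11229=145984; balance=1903290-145984=1757306
6. interest=⌊1757306·59/10000⌋=10368; principal=157213-10368=146845; balance=1757306-146845=1610461
7. interest=⌊1610461·59/10000⌋=9501; principal=157213-9501=147712; balance=1610461-147712=1462749
8. interest=⌊1462749·59/10000⌋=8630; principal=157213-8630=148583; balance=1462749-148583=1314166
9. interest=⌊1314166·59/10000⌋=7753; principal=157213-7753=149460; balance=1314166-149460=1164706
10. interest=⌊1164706·59/10000⌋=6871; principal=157213-6871=150342; balance=1164706-150342=1014364
11. interest=⌊1014364·59/10000⌋=5984; principal=157213-5984=151229; balance=1014364-151229=863135
12. interest=⌊863135·59/10000⌋=5092; principal=157213-5092=152121; balance=863135-152121=711014
13. interest=⌊711014·59/10000⌋=4194; principal=157213-4194=153019; balance=711014-153019=557995
14. interest=⌊557995·59/10000⌋=3292; principal=157213-3292=153921; balance=557995-153921=404074
15. interest=⌊404074·59/10000⌋=2384; principal=157213-2384=154829; balance=404074-154829=249245
16. interest=⌊249245·59/10000⌋=1470; principal=157213-1470=155743; balance=249245-155743=93502
17. interest=⌊93502·59/10000⌋=551; principal=min(157213-551,93502)=93502; balance=93502-93502=0

1 14624 142589 2336125
2 13783 143430 2192695
3 12936 144277 2048418
4 12085 145128 1903290
5 11229 145984 1757306
6 10368 146845 1610461
7 9501 147712 1462749
8 8630 148583 1314166
9 7753 149460 1164706
10 6871 150342 1014364
11 5984 151229 863135
12 5092 152121 711014
13 4194 153019 557995
14 3292 153921 404074
15 2384 154829 249245
16 1470 155743 93502
17 551 93502 0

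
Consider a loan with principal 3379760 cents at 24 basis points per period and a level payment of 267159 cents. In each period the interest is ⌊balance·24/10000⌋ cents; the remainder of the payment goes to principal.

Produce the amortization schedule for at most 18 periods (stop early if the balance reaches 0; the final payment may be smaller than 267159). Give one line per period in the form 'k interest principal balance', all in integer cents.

1. interest=⌊3379760·24/10000⌋=8111; principal=267159-8111=259048; balance=3379760-259048=3120712
2. interest=⌊3120712·24/10000⌋=7489; principal=267159-7489=259670; balance=3120712-259670=2861042
3. interest=⌊2861042·24/10000⌋=6866; principal=267159-6866=260293; balance=2861042-260293=2600749
4. interest=⌊2600749·24/10000⌋=6241; principal=267159-6241=260918; balance=2600749-260918=2339831
5. interest=⌊2339831·24/10000⌋=5615; principal=267159-5615=261544; balance=2339831-261544=2078287
6. interest=⌊2078287·24/10000⌋=4987; principal=267159-4987=262172; balance=2078287-262172=1816115
7. interest=⌊1816115·24/10000⌋=4358; principal=267159-4358=262801; balance=1816115-262801=1553314
8. interest=⌊1553314·24/10000⌋=3727; principal=267159-3727=263432; balance=1553314-263432=1289882
9. interest=⌊1289882·24/10000⌋=3095; principal=267159-3095=264064; balance=1289882-264064=1025818
10. interest=⌊1025818·24/10000⌋=2461; principal=267159-2461=264698; balance=1025818-264698=761120
11. interest=⌊761120·24/10000⌋=1826; principal=267159-1826=265333; balance=761120-265333=495787
12. interest=⌊495787·24/10000⌋=1189; principal=267159-1189=265970; balance=495787-265970=229817
13. interest=⌊229817·24/10000⌋=551; principal=min(267159-551,229817)=229817; balance=229817-229817=0

1 8111 259048 3120712
2 7489 259670 2861042
3 6866 260293 2600749
4 6241 260918 2339831
5 5615 261544 2078287
6 4987 262172 1816115
7 4358 262801 1553314
8 3727 263432 1289882
9 3095 264064 1025818
10 2461 264698 761120
11 1826 265333 495787
12 1189 265970 229817
13 551 229817 0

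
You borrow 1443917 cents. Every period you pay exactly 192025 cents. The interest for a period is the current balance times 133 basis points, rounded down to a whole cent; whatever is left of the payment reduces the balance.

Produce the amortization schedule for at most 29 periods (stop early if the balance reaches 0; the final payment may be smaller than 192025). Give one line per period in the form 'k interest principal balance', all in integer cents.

1 19204 172821 1271096
2 16905 175120 1095976
3 14576 177449 918527
4 12216 179809 738718
5 9824 182201 556517
6 7401 184624 371893
7 4946 187079 184814
8 2458 184814 0

1. interest=⌊1443917·133/10000⌋=19204; principal=192025-19204=172821; balance=1443917-172821=1271096
2. interest=⌊1271096·133/10000⌋=16905; principal=192025-16905=175120; balance=1271096-175120=1095976
3. interest=⌊1095976·133/10000⌋=14576; principal=192025-14576=177449; balance=1095976-177449=918527
4. interest=⌊918527·133/10000⌋=12216; principal=192025-12216=179809; balance=918527-179809=738718
5. interest=⌊738718·133/10000⌋=9824; principal=192025-9824=182201; balance=738718-182201=556517
6. interest=⌊556517·133/10000⌋=7401; principal=192025-7401=184624; balance=556517-184624=371893
7. interest=⌊371893·133/10000⌋=4946; principal=192025-4946=187079; balance=371893-187079=184814
8. interest=⌊184814·133/10000⌋=2458; principal=min(192025-2458,184814)=184814; balance=184814-184814=0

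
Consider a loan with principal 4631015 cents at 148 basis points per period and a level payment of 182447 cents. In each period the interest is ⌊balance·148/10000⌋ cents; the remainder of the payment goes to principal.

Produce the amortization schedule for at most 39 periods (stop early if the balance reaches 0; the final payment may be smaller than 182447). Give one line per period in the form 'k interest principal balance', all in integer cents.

1. interest=⌊4631015·148/10000⌋=68539; principal=182447-68539=113908; balance=4631015-113908=4517107
2. interest=⌊4517107·148/10000⌋=66853; principal=182447-66853=115594; balance=4517107-115594=4401513
3. interest=⌊4401513·148/10000⌋=65142; principal=182447-65142=117305; balance=4401513-117305=4284208
4. interest=⌊4284208·148/10000⌋=63406; principal=182447-63406=119041; balance=4284208-119041=4165167
5. interest=⌊4165167·148/10000⌋=61644; principal=182447-61644=120803; balance=4165167-120803=4044364
6. interest=⌊4044364·148/10000⌋=59856; principal=182447-59856=122591; balance=4044364-122591=3921773
7. interest=⌊3921773·148/10000⌋=58042; principal=182447-58042=124405; balance=3921773-124405=3797368
8. interest=⌊3797368·148/10000⌋=56201; principal=182447-56201=126246; balance=3797368-126246=3671122
9. interest=⌊3671122·148/10000⌋=54332; principal=182447-54332=128115; balance=3671122-128115=3543007
10. interest=⌊3543007·148/10000⌋=52436; principal=182447-52436=130011; balance=3543007-130011=3412996
11. interest=⌊3412996·148/10000⌋=50512; principal=182447-50512=131935; balance=3412996-131935=3281061
12. interest=⌊3281061·148/10000⌋=48559; principal=182447-48559=133888; balance=3281061-133888=3147173
13. interest=⌊3147173·148/10000⌋=46578; principal=182447-46578=135869; balance=3147173-135869=3011304
14. interest=⌊3011304·148/10000⌋=44567; principal=182447-44567=137880; balance=3011304-137880=2873424
15. interest=⌊2873424·148/10000⌋=42526; principal=182447-42526=139921; balance=2873424-139921=2733503
16. interest=⌊2733503·148/10000⌋=40455; principal=182447-40455=141992; balance=2733503-141992=2591511
17. interest=⌊2591511·148/10000⌋=38354; principal=182447-38354=144093; balance=2591511-144093=2447418
18. interest=⌊2447418·148/10000⌋=36221; principal=182447-36221=146226; balance=2447418-146226=2301192
19. interest=⌊2301192·148/10000⌋=34057; principal=182447-34057=148390; balance=2301192-148390=2152802
20. interest=⌊2152802·148/10000⌋=31861; principal=182447-31861=150586; balance=2152802-150586=2002216
21. interest=⌊2002216·148/10000⌋=29632; principal=182447-29632=152815; balance=2002216-152815=1849401
22. interest=⌊1849401·148/10000⌋=27371; principal=182447-27371=155076; balance=1849401-155076=1694325
23. interest=⌊1694325·148/10000⌋=25076; principal=182447-25076=157371; balance=1694325-157371=1536954
24. interest=⌊1536954·148/10000⌋=22746; principal=182447-22746=159701; balance=1536954-159701=1377253
25. interest=⌊1377253·148/10000⌋=20383; principal=182447-20383=162064; balance=1377253-162064=1215189
26. interest=⌊1215189·148/10000⌋=17984; principal=182447-17984=164463; balance=1215189-164463=1050726
27. interest=⌊1050726·148/10000⌋=15550; principal=182447-15550=166897; balance=1050726-166897=883829
28. interest=⌊883829·148/10000⌋=13080; principal=182447-13080=169367; balance=883829-169367=714462
29. interest=⌊714462·148/10000⌋=10574; principal=182447-10574=171873; balance=714462-171873=542589
30. interest=⌊542589·148/10000⌋=8030; principal=182447-8030=174417; balance=542589-174417=368172
31. interest=⌊368172·148/10000⌋=5448; principal=182447-5448=176999; balance=368172-176999=191173
32. interest=⌊191173·148/10000⌋=2829; principal=182447-2829=179618; balance=191173-179618=11555
33. interest=⌊11555·148/10000⌋=171; principal=min(182447-171,11555)=11555; balance=11555-11555=0

1 68539 113908 4517107
2 66853 115594 4401513
3 65142 117305 4284208
4 63406 119041 4165167
5 61644 120803 4044364
6 59856 122591 3921773
7 58042 124405 3797368
8 56201 126246 3671122
9 54332 128115 3543007
10 52436 130011 3412996
11 50512 131935 3281061
12 48559 133888 3147173
13 46578 135869 3011304
14 44567 137880 2873424
15 42526 139921 2733503
16 40455 141992 2591511
17 38354 144093 2447418
18 36221 146226 2301192
19 34057 148390 2152802
20 31861 150586 2002216
21 29632 152815 1849401
22 27371 155076 1694325
23 25076 157371 1536954
24 22746 159701 1377253
25 20383 162064 1215189
26 17984 164463 1050726
27 15550 166897 883829
28 13080 169367 714462
29 10574 171873 542589
30 8030 174417 368172
31 5448 176999 191173
32 2829 179618 11555
33 171 11555 0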